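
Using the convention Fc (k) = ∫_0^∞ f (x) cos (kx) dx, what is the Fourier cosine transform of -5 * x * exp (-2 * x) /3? 5 * (k^2 - 4) / (3 * (k^2+4) ^2) 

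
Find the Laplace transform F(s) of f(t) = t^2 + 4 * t 4/s^2 + 2/s^3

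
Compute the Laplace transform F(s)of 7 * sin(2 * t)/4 7/(2 * (s^2 + 4))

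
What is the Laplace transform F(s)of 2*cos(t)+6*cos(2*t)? 6*s/(s^2+4)+2*s/(s^2+1)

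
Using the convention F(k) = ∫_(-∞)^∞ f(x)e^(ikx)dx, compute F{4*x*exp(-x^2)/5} 2*I*sqrt(pi)*k*exp(-k^2/4)/5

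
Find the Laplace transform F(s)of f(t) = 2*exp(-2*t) 2/(s + 2)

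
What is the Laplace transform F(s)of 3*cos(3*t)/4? 3*s/(4*(s^2 + 9))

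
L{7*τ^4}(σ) 168/σ^5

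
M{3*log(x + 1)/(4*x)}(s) -3*pi*csc(pi*s)/(4*s - 4)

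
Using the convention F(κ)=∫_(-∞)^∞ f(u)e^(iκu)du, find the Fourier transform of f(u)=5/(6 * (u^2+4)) 5 * pi * exp(-2 * Abs(κ))/12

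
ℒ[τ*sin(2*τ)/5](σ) 4*σ/(5*(σ^2+4)^2)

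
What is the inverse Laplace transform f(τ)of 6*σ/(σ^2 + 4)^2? 3*τ*sin(2*τ)/2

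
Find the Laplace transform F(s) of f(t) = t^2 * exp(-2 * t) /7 2/(7 * (s + 2) ^3) 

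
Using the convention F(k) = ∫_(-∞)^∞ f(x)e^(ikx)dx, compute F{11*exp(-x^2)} 11*sqrt(pi)*exp(-k^2/4)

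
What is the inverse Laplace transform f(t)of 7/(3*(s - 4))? 7*exp(4*t)/3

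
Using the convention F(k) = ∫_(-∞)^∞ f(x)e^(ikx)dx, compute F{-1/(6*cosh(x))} -pi/(6*cosh(pi*k/2))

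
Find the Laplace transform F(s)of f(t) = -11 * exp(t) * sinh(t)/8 -11/(8 * s * (s - 2))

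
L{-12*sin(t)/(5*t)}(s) -12*atan(1/s)/5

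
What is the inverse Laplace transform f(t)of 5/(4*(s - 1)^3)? 5*t^2*exp(t)/8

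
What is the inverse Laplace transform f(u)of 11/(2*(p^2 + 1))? 11*sin(u)/2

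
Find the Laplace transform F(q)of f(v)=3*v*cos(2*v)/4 3*(q^2 - 4)/(4*(q^2 + 4)^2)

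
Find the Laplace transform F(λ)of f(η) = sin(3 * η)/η atan(3/λ)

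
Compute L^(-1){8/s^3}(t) 4 * t^2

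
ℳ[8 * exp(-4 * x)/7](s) 2^(3 - 2 * s) * gamma(s)/7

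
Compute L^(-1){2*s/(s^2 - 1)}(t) 2*cosh(t)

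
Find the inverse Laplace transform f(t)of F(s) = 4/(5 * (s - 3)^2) 4 * t * exp(3 * t)/5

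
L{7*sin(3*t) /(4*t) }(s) 7*atan(3/s) /4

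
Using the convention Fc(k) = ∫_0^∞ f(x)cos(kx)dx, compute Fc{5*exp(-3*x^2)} 5*sqrt(3)*sqrt(pi)*exp(-k^2/12)/6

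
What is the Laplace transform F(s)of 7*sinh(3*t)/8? 21/(8*(s^2-9))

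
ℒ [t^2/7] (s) 2/(7 * s^3)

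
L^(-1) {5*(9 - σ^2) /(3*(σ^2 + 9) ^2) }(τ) -5*τ*cos(3*τ) /3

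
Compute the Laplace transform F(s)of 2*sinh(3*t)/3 2/(s^2 - 9)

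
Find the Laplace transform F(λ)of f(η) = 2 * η 2/λ^2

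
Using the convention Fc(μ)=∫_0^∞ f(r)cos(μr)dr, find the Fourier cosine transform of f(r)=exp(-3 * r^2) sqrt(3) * sqrt(pi) * exp(-μ^2/12)/6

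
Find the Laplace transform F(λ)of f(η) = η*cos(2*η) (λ^2 - 4)/(λ^2 + 4)^2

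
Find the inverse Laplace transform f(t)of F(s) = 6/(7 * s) 6/7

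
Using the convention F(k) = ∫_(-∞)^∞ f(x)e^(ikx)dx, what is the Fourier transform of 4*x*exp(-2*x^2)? sqrt(2)*I*sqrt(pi)*k*exp(-k^2/8)/2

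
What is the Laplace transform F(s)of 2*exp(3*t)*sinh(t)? 2/((s - 3)^2-1)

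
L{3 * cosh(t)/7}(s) 3 * s/(7 * (s^2-1))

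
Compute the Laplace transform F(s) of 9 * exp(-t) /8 9/(8 * (s + 1) ) 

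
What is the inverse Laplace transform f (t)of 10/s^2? 10*t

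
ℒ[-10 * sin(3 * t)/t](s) -10 * atan(3/s)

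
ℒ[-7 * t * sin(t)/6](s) -7 * s/(3 * (s^2 + 1)^2)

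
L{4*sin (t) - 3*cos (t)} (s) 4/ (s^2 + 1) - 3*s/ (s^2 + 1)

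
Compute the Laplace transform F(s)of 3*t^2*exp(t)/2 3/(s - 1)^3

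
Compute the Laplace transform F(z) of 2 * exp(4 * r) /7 2/(7 * (z - 4) ) 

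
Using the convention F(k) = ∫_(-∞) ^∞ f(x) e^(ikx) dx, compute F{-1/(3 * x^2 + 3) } -pi * exp(-Abs(k) ) /3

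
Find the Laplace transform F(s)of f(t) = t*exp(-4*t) (s + 4)^(-2)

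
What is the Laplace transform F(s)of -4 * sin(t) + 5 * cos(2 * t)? 5 * s/(s^2 + 4) - 4/(s^2 + 1)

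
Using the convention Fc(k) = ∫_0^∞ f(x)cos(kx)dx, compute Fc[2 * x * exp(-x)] 2 * (1 - k^2)/(k^2+1)^2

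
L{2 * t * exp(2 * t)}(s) 2/(s - 2)^2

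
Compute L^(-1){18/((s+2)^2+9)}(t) 6 * exp(-2 * t) * sin(3 * t)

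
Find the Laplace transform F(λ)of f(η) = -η -1/λ^2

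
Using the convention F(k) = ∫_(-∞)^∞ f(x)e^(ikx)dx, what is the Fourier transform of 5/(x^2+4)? 5*pi*exp(-2*Abs(k))/2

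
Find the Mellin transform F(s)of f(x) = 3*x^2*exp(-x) 3*gamma(s + 2)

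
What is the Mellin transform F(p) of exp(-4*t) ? gamma(p) /4^p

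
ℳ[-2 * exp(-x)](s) -2 * gamma(s)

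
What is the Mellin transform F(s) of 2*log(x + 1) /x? -2*pi*csc(pi*s) /(s - 1) 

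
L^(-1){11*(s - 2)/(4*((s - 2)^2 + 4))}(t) 11*exp(2*t)*cos(2*t)/4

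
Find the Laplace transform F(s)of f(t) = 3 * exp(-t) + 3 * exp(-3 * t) 3/(s + 3) + 3/(s + 1)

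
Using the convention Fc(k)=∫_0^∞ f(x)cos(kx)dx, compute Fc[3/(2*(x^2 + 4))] 3*pi*exp(-2*k)/8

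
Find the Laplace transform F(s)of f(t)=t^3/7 6/(7*s^4)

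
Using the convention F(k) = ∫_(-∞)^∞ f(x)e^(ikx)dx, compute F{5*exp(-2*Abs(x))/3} 20/(3*(k^2 + 4))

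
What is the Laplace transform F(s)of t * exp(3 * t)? (s - 3)^(-2)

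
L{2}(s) 2/s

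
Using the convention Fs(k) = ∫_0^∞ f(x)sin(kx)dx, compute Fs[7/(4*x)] 7*pi/8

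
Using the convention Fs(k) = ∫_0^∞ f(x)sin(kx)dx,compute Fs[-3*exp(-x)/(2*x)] -3*atan(k)/2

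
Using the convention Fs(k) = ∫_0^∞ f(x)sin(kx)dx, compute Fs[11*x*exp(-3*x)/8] 33*k/(4*(k^2 + 9)^2)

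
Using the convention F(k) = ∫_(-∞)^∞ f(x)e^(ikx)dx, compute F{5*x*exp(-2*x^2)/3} 5*sqrt(2)*I*sqrt(pi)*k*exp(-k^2/8)/24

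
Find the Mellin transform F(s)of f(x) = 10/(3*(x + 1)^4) 5*gamma(s)*gamma(4 - s)/9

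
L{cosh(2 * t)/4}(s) s/(4 * (s^2 - 4))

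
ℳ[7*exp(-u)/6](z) 7*gamma(z)/6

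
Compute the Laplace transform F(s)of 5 5/s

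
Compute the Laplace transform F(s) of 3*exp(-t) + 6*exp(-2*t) 6/(s + 2) + 3/(s + 1) 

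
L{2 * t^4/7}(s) 48/(7 * s^5)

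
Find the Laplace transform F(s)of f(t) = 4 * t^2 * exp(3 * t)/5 8/(5 * (s - 3)^3)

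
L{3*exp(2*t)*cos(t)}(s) 3*(s - 2)/((s - 2)^2+1)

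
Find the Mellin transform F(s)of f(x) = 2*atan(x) -pi*sec(pi*s/2)/s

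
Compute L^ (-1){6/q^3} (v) 3*v^2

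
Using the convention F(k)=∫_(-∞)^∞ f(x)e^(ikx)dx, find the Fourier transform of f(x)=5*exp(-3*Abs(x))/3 10/(k^2 + 9)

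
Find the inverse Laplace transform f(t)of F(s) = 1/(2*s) 1/2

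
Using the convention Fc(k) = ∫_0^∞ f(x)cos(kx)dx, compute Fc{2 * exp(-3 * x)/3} 2/(k^2 + 9)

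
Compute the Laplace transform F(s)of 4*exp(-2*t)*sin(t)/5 4/(5*((s + 2)^2 + 1))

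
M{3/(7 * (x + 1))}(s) 3 * pi * csc(pi * s)/7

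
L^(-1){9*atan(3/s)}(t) 9*sin(3*t)/t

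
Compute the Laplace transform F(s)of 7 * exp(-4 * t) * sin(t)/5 7/(5 * ((s + 4)^2 + 1))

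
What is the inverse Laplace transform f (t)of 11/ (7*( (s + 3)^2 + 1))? 11*exp (-3*t)*sin (t)/7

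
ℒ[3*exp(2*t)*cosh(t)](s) 3*(s - 2)/((s - 2)^2 - 1)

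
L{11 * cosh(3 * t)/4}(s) 11 * s/(4 * (s^2 - 9))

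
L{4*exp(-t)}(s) 4/(s + 1)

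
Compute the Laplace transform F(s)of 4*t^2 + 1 1/s + 8/s^3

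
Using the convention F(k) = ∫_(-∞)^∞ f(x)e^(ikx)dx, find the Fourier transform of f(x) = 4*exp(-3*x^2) 4*sqrt(3)*sqrt(pi)*exp(-k^2/12)/3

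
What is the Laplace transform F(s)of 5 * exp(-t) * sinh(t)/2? 5/(2 * s * (s + 2))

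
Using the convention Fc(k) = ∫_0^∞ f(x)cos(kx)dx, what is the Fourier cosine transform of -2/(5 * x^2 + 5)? -pi * exp(-k)/5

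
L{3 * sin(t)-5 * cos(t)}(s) 3/(s^2 + 1)-5 * s/(s^2 + 1)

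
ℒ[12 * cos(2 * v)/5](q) 12 * q/(5 * (q^2 + 4))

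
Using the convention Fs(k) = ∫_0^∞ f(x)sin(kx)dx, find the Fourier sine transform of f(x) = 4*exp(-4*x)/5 4*k/(5*(k^2 + 16))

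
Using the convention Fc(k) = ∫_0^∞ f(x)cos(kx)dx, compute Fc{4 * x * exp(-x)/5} 4 * (1 - k^2)/(5 * (k^2 + 1)^2)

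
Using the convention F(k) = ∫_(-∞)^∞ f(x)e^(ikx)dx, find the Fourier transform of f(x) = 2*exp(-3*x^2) 2*sqrt(3)*sqrt(pi)*exp(-k^2/12)/3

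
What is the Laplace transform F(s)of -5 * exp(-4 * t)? -5/(s + 4)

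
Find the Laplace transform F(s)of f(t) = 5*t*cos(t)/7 5*(s^2 - 1)/(7*(s^2 + 1)^2)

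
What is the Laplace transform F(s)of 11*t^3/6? 11/s^4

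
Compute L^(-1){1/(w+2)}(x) exp(-2*x)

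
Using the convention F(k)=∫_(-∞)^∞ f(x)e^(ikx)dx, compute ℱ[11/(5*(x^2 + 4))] 11*pi*exp(-2*Abs(k))/10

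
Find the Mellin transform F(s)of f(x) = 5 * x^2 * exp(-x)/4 5 * gamma(s + 2)/4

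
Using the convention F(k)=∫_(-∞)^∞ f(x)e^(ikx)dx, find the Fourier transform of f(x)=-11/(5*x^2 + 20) -11*pi*exp(-2*Abs(k))/10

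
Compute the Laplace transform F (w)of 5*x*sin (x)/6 5*w/ (3*(w^2 + 1)^2)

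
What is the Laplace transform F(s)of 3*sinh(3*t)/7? 9/(7*(s^2 - 9))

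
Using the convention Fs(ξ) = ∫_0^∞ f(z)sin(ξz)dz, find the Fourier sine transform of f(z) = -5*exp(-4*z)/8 -5*ξ/(8*ξ^2+128)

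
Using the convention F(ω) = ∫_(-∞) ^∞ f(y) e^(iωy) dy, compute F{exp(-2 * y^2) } sqrt(2) * sqrt(pi) * exp(-ω^2/8) /2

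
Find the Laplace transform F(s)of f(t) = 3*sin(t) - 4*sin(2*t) 3/(s^2 + 1) - 8/(s^2 + 4)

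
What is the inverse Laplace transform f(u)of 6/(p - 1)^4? u^3*exp(u)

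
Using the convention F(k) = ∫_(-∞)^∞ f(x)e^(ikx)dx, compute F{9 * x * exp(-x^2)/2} 9 * I * sqrt(pi) * k * exp(-k^2/4)/4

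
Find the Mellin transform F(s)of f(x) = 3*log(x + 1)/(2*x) -3*pi*csc(pi*s)/(2*s - 2)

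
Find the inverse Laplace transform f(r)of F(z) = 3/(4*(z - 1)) 3*exp(r)/4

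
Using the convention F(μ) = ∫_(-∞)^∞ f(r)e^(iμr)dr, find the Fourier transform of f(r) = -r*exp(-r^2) -I*sqrt(pi)*μ*exp(-μ^2/4)/2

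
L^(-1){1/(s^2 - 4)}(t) sinh(2*t)/2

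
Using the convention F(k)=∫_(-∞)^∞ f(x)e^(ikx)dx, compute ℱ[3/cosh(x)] 3*pi/cosh(pi*k/2)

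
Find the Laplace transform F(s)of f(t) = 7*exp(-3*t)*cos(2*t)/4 7*(s + 3)/(4*((s + 3)^2 + 4))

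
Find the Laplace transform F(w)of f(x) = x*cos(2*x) (w^2 - 4)/(w^2 + 4)^2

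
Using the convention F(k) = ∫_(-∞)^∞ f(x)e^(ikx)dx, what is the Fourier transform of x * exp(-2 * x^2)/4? sqrt(2) * I * sqrt(pi) * k * exp(-k^2/8)/32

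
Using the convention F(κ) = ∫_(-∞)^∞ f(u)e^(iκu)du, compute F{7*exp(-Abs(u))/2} 7/(κ^2 + 1)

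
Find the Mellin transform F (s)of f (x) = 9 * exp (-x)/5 9 * gamma (s)/5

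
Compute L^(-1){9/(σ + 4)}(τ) 9*exp(-4*τ)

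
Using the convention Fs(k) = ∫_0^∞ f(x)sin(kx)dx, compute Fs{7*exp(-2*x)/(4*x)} 7*atan(k/2)/4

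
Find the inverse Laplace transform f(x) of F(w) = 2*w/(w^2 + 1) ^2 x*sin(x) 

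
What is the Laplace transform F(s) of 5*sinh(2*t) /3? 10/(3*(s^2-4) ) 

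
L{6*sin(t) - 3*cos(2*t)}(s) 6/(s^2 + 1) - 3*s/(s^2 + 4)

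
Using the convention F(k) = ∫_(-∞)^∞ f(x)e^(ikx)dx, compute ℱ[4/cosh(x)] 4*pi/cosh(pi*k/2)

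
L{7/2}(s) 7/(2 * s)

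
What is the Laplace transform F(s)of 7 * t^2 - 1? 14/s^3 - 1/s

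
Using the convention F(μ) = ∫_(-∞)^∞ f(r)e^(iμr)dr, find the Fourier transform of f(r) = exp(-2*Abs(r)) 4/(μ^2 + 4)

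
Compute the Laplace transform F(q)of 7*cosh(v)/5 7*q/(5*(q^2 - 1))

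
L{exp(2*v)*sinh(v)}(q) 1/((q - 2)^2-1)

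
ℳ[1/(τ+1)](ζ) pi*csc(pi*ζ)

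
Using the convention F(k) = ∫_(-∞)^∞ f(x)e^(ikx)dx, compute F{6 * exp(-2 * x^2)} 3 * sqrt(2) * sqrt(pi) * exp(-k^2/8)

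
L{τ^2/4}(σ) 1/(2 * σ^3)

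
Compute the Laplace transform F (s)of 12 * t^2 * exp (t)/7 24/ (7 * (s - 1)^3)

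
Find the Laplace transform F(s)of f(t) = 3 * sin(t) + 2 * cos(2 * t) 3/(s^2 + 1) + 2 * s/(s^2 + 4)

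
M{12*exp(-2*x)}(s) 12*gamma(s)/2^s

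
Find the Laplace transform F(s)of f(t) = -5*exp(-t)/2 -5/(2*s + 2)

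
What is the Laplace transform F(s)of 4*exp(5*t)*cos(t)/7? 4*(s - 5)/(7*((s - 5)^2 + 1))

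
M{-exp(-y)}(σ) -gamma(σ)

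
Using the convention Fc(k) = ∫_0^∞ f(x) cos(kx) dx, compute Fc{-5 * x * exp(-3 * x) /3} 5 * (k^2 - 9) /(3 * (k^2 + 9) ^2) 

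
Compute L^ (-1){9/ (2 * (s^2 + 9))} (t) 3 * sin (3 * t)/2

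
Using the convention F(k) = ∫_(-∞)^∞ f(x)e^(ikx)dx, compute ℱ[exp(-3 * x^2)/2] sqrt(3) * sqrt(pi) * exp(-k^2/12)/6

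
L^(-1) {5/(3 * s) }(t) 5/3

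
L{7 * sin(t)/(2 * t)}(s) 7 * atan(1/s)/2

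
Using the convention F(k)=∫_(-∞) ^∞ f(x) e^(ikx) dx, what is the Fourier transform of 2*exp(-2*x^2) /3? sqrt(2)*sqrt(pi)*exp(-k^2/8) /3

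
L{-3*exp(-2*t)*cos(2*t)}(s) 3*(-s - 2)/((s + 2)^2 + 4)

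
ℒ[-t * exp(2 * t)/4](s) -1/(4 * (s - 2)^2)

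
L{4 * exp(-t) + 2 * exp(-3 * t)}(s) 2/(s + 3) + 4/(s + 1)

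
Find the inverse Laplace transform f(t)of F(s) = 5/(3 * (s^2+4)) 5 * sin(2 * t)/6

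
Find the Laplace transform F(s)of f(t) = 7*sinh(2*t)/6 7/(3*(s^2 - 4))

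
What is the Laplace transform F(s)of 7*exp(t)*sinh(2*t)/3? 14/(3*((s - 1)^2-4))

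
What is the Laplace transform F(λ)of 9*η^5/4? 270/λ^6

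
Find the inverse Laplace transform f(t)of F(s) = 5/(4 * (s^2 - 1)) 5 * sinh(t)/4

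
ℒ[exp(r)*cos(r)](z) (z - 1)/((z - 1)^2 + 1)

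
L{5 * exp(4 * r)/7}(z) 5/(7 * (z - 4))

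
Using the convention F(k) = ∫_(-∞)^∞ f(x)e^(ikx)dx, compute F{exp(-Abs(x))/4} 1/(2*(k^2 + 1))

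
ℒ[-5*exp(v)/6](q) -5/(6*q - 6)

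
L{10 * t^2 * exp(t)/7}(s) 20/(7 * (s - 1)^3)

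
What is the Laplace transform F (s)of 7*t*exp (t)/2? 7/ (2*(s - 1)^2)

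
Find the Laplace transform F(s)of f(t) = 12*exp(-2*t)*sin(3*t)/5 36/(5*((s+2)^2+9))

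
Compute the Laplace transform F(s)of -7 -7/s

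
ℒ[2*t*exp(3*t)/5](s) 2/(5*(s - 3)^2)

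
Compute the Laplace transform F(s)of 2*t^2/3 4/(3*s^3)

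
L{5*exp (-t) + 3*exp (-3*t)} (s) 5/ (s + 1) + 3/ (s + 3)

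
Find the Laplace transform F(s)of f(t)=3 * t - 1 3/s^2 - 1/s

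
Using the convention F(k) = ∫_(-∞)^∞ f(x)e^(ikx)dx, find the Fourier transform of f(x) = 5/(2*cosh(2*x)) 5*pi/(4*cosh(pi*k/4))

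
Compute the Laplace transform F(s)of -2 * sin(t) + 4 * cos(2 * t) 4 * s/(s^2 + 4) - 2/(s^2 + 1)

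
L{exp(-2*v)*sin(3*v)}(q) 3/((q + 2)^2 + 9)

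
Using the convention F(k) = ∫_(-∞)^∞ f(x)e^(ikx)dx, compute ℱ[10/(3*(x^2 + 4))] 5*pi*exp(-2*Abs(k))/3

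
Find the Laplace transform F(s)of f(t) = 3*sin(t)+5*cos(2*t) 5*s/(s^2+4)+3/(s^2+1)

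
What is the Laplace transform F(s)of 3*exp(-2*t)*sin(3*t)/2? 9/(2*((s + 2)^2 + 9))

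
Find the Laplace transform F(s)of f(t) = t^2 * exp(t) 2/(s - 1)^3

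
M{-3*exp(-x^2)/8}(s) -3*gamma(s/2)/16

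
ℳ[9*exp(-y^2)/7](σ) 9*gamma(σ/2)/14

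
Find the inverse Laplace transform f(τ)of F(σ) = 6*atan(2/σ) 6*sin(2*τ)/τ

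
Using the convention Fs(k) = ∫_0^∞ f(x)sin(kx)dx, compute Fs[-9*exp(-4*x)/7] -9*k/(7*k^2 + 112)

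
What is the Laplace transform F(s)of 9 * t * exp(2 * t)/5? 9/(5 * (s - 2)^2)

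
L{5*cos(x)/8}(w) 5*w/(8*(w^2+1))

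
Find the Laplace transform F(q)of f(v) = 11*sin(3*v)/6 11/(2*(q^2 + 9))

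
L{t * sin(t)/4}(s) s/(2 * (s^2+1)^2)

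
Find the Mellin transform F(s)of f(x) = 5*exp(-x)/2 5*gamma(s)/2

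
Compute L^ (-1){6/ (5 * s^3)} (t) 3 * t^2/5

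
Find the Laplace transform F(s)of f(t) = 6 6/s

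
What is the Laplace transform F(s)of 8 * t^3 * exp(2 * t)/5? 48/(5 * (s - 2)^4)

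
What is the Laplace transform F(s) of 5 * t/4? 5/(4 * s^2) 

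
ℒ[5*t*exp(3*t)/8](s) 5/(8*(s - 3)^2)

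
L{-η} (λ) -1/λ^2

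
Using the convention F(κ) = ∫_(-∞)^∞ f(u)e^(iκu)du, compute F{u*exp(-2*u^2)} sqrt(2)*I*sqrt(pi)*κ*exp(-κ^2/8)/8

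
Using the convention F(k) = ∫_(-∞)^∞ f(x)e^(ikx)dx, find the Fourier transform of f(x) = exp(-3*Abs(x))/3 2/(k^2 + 9)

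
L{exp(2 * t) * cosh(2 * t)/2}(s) (s - 2)/(2 * s * (s - 4))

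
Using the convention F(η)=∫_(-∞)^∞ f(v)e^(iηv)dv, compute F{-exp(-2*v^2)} -sqrt(2)*sqrt(pi)*exp(-η^2/8)/2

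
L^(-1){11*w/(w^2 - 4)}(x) 11*cosh(2*x)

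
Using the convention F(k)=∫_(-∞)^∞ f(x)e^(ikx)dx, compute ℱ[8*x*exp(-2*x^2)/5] sqrt(2)*I*sqrt(pi)*k*exp(-k^2/8)/5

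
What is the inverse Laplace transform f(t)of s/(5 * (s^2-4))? cosh(2 * t)/5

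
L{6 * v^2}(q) 12/q^3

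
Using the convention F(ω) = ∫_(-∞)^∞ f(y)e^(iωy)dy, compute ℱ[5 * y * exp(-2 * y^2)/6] 5 * sqrt(2) * I * sqrt(pi) * ω * exp(-ω^2/8)/48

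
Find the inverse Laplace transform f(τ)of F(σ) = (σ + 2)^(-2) τ * exp(-2 * τ)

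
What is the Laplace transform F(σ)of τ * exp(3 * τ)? (σ - 3)^(-2)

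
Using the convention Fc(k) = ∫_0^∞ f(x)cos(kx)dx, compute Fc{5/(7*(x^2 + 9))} 5*pi*exp(-3*k)/42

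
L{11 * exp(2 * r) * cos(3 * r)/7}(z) 11 * (z - 2)/(7 * ((z - 2)^2 + 9))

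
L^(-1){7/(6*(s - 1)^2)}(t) 7*t*exp(t)/6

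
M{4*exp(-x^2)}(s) 2*gamma(s/2)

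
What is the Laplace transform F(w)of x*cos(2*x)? (w^2 - 4)/(w^2 + 4)^2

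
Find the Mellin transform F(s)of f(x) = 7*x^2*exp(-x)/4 7*gamma(s + 2)/4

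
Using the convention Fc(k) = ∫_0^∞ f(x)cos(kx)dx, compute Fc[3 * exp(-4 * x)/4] 3/(k^2 + 16)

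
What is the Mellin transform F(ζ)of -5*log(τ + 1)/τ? 5*pi*csc(pi*ζ)/(ζ - 1)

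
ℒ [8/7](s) 8/(7 * s)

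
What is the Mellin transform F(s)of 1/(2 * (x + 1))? pi * csc(pi * s)/2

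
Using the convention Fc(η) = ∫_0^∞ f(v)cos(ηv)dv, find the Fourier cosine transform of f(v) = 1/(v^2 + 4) pi*exp(-2*η)/4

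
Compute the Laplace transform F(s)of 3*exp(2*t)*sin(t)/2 3/(2*((s - 2)^2 + 1))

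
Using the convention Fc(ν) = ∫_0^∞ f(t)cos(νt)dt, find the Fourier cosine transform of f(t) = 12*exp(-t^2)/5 6*sqrt(pi)*exp(-ν^2/4)/5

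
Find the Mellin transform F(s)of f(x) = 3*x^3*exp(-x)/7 3*gamma(s + 3)/7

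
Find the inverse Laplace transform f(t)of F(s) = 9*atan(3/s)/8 9*sin(3*t)/(8*t)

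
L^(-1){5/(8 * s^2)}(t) 5 * t/8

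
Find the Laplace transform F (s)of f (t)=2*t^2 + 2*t 4/s^3 + 2/s^2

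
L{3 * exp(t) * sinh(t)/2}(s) 3/(2 * s * (s - 2))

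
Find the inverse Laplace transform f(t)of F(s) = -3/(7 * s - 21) -3 * exp(3 * t)/7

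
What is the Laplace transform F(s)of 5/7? 5/(7*s)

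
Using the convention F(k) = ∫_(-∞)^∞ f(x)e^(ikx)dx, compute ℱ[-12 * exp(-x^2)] -12 * sqrt(pi) * exp(-k^2/4)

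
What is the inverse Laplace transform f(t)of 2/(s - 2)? 2*exp(2*t)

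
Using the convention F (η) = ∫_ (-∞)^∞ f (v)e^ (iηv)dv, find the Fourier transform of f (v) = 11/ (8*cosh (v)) 11*pi/ (8*cosh (pi*η/2))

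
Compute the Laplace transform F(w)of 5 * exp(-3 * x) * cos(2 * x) 5 * (w + 3)/((w + 3)^2 + 4)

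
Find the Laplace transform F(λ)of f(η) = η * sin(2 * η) 4 * λ/(λ^2+4)^2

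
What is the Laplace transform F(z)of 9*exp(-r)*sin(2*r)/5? 18/(5*((z + 1)^2 + 4))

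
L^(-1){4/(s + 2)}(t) 4*exp(-2*t)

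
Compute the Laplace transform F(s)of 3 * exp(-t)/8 3/(8 * (s + 1))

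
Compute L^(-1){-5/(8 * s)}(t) -5/8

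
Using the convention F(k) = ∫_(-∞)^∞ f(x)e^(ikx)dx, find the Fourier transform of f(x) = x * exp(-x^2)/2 I * sqrt(pi) * k * exp(-k^2/4)/4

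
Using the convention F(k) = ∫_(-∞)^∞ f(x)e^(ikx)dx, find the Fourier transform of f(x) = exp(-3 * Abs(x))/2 3/(k^2+9)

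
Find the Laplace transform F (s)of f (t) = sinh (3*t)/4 3/ (4*(s^2 - 9))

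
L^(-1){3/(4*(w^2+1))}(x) 3*sin(x)/4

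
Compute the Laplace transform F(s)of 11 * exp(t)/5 11/(5 * (s - 1))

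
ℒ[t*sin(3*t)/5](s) 6*s/(5*(s^2+9)^2)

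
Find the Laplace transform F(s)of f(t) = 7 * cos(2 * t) 7 * s/(s^2 + 4)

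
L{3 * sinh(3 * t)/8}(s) 9/(8 * (s^2 - 9))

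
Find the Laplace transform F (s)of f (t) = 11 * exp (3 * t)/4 11/ (4 * (s - 3))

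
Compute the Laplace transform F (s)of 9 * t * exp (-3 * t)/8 9/ (8 * (s + 3)^2)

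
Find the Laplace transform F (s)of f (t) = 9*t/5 9/ (5*s^2)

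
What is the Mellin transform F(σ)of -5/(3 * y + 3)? -5 * pi * csc(pi * σ)/3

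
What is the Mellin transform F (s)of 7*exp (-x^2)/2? 7*gamma (s/2)/4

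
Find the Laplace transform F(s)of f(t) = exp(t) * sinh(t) 1/(s * (s - 2))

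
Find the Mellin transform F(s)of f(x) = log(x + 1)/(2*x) -pi*csc(pi*s)/(2*s - 2)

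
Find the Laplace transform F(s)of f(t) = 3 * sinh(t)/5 3/(5 * (s^2-1))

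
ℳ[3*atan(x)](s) -3*pi*sec(pi*s/2) /(2*s) 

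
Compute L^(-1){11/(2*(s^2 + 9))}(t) 11*sin(3*t)/6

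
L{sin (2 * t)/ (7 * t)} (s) atan (2/s)/7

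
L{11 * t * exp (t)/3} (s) 11/ (3 * (s - 1)^2)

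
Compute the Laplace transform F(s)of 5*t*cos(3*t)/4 5*(s^2 - 9)/(4*(s^2 + 9)^2)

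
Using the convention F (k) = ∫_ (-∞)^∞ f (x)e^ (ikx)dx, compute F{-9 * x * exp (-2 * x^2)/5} -9 * sqrt (2) * I * sqrt (pi) * k * exp (-k^2/8)/40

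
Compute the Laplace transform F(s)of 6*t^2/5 12/(5*s^3)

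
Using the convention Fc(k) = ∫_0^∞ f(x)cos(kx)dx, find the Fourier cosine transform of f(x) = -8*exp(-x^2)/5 -4*sqrt(pi)*exp(-k^2/4)/5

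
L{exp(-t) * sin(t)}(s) 1/((s + 1)^2 + 1)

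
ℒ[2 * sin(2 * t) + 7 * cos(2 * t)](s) 7 * s/(s^2 + 4) + 4/(s^2 + 4)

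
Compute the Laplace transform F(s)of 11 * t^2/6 11/(3 * s^3)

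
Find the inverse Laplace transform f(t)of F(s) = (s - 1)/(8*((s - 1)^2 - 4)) exp(t)*cosh(2*t)/8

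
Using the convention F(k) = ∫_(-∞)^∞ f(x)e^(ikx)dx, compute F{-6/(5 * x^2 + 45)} -2 * pi * exp(-3 * Abs(k))/5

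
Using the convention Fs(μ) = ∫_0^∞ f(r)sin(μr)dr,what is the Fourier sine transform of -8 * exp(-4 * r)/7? -8 * μ/(7 * μ^2 + 112)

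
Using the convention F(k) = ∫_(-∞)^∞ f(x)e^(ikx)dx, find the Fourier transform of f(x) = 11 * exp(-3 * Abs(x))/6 11/(k^2 + 9)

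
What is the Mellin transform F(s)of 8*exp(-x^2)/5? 4*gamma(s/2)/5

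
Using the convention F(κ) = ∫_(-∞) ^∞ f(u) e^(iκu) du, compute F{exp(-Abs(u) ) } 2/(κ^2+1) 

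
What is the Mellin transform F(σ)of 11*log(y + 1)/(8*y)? -11*pi*csc(pi*σ)/(8*σ - 8)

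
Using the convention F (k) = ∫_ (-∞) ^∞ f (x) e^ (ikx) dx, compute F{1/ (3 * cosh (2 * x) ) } pi/ (6 * cosh (pi * k/4) ) 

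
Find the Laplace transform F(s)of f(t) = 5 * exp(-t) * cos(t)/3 5 * (s + 1)/(3 * ((s + 1)^2 + 1))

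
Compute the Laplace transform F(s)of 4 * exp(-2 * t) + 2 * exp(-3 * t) 2/(s + 3) + 4/(s + 2)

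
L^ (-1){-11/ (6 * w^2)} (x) -11 * x/6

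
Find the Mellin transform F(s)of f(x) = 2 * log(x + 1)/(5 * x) -2 * pi * csc(pi * s)/(5 * s - 5)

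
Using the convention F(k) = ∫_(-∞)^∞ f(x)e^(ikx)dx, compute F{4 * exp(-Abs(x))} 8/(k^2 + 1)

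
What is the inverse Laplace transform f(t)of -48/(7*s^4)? -8*t^3/7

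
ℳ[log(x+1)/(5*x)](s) -pi*csc(pi*s)/(5*s - 5)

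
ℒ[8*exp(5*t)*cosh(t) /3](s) 8*(s - 5) /(3*((s - 5) ^2 - 1) ) 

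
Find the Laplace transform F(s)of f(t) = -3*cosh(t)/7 -3*s/(7*s^2 - 7)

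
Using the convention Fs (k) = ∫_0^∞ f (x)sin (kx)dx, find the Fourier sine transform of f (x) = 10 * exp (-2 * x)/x 10 * atan (k/2)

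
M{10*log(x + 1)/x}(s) -10*pi*csc(pi*s)/(s - 1)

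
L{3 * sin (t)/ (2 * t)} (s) 3 * atan (1/s)/2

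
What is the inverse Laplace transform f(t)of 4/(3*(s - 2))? 4*exp(2*t)/3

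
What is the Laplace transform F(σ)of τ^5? 120/σ^6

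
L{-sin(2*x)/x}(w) -atan(2/w)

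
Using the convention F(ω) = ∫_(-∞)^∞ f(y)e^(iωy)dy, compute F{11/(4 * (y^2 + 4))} 11 * pi * exp(-2 * Abs(ω))/8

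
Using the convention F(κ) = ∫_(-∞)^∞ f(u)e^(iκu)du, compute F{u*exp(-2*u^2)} sqrt(2)*I*sqrt(pi)*κ*exp(-κ^2/8)/8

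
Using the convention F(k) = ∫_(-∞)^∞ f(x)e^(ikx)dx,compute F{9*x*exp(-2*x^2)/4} 9*sqrt(2)*I*sqrt(pi)*k*exp(-k^2/8)/32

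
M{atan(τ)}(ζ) -pi*sec(pi*ζ/2)/(2*ζ)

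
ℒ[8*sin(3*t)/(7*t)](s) 8*atan(3/s)/7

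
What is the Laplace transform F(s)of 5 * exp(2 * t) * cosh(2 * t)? 5 * (s - 2)/(s * (s - 4))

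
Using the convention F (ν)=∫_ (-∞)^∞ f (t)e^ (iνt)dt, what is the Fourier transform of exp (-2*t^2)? sqrt (2)*sqrt (pi)*exp (-ν^2/8)/2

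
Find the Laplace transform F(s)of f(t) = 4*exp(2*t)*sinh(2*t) 8/(s*(s - 4))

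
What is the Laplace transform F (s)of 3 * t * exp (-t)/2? 3/ (2 * (s + 1)^2)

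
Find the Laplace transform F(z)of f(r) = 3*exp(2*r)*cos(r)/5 3*(z - 2)/(5*((z - 2)^2 + 1))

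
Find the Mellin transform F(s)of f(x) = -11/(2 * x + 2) -11 * pi * csc(pi * s)/2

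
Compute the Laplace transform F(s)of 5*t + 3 3/s + 5/s^2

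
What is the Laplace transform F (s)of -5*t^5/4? -150/s^6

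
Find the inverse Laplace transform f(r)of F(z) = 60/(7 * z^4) 10 * r^3/7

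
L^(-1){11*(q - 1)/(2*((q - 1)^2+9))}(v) 11*exp(v)*cos(3*v)/2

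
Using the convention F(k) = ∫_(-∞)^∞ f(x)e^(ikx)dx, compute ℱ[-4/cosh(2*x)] -2*pi/cosh(pi*k/4)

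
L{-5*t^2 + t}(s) s^(-2) - 10/s^3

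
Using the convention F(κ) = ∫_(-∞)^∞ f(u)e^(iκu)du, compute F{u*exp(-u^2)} I*sqrt(pi)*κ*exp(-κ^2/4)/2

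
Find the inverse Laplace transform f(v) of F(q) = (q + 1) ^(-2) v*exp(-v) 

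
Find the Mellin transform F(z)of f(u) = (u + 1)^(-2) (-pi * z + pi)/sin(pi * z)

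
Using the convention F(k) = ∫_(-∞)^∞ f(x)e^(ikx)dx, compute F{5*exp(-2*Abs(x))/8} 5/(2*(k^2 + 4))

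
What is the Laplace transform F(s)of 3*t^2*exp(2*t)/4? 3/(2*(s - 2)^3)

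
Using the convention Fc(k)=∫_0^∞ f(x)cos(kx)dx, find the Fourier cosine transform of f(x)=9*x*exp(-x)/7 9*(1 - k^2)/(7*(k^2 + 1)^2)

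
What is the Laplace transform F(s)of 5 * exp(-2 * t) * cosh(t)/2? 5 * (s + 2)/(2 * ((s + 2)^2 - 1))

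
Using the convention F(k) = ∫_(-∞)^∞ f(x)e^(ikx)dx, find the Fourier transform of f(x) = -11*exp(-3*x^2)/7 -11*sqrt(3)*sqrt(pi)*exp(-k^2/12)/21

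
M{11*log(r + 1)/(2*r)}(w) -11*pi*csc(pi*w)/(2*w - 2)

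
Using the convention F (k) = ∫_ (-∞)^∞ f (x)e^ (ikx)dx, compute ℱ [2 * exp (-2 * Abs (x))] 8/ (k^2 + 4)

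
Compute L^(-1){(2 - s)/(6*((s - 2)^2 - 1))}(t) -exp(2*t)*cosh(t)/6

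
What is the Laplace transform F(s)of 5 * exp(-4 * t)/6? 5/(6 * (s + 4))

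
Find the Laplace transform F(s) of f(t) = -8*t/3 -8/(3*s^2) 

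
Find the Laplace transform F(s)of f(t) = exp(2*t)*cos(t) (s - 2)/((s - 2)^2 + 1)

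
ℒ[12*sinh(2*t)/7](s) 24/(7*(s^2 - 4))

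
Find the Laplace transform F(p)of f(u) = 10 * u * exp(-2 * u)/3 10/(3 * (p + 2)^2)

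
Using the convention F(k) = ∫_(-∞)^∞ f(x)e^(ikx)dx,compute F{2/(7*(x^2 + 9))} 2*pi*exp(-3*Abs(k))/21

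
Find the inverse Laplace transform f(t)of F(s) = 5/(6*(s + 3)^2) 5*t*exp(-3*t)/6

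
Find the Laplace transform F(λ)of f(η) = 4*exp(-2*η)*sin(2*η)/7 8/(7*((λ + 2)^2 + 4))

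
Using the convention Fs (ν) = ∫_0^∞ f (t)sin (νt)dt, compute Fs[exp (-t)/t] atan (ν)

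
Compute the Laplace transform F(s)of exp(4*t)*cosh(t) (s - 4)/((s - 4)^2 - 1)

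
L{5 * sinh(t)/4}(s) 5/(4 * (s^2 - 1))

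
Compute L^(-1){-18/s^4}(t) -3 * t^3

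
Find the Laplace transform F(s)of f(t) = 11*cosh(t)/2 11*s/(2*(s^2 - 1))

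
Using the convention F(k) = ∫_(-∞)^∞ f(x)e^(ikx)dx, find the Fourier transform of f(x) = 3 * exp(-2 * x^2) 3 * sqrt(2) * sqrt(pi) * exp(-k^2/8)/2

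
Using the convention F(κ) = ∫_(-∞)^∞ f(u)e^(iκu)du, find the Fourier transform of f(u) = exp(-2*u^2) sqrt(2)*sqrt(pi)*exp(-κ^2/8)/2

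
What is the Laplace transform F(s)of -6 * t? -6/s^2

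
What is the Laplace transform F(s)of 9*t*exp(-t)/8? 9/(8*(s + 1)^2)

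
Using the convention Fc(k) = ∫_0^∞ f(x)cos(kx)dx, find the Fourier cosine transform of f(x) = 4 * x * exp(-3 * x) 4 * (9 - k^2)/(k^2 + 9)^2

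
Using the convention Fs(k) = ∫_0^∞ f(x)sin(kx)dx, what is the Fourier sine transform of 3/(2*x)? 3*pi/4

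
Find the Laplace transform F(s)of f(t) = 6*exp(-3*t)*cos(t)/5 6*(s+3)/(5*((s+3)^2+1))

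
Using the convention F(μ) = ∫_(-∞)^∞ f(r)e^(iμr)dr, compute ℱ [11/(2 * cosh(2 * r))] 11 * pi/(4 * cosh(pi * μ/4))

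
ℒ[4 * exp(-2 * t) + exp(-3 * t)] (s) 1/(s + 3) + 4/(s + 2)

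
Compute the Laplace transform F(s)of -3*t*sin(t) -6*s/(s^2 + 1)^2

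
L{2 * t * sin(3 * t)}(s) 12 * s/(s^2 + 9)^2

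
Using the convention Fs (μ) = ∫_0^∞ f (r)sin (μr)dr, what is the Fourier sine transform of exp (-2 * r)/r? atan (μ/2)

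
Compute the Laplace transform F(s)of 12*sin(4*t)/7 48/(7*(s^2 + 16))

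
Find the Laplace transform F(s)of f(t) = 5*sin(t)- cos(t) 5/(s^2 + 1)- s/(s^2 + 1)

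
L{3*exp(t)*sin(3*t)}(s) 9/((s - 1)^2 + 9)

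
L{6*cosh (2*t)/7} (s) 6*s/ (7*(s^2 - 4))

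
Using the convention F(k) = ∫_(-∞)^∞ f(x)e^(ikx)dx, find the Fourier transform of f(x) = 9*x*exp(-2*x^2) 9*sqrt(2)*I*sqrt(pi)*k*exp(-k^2/8)/8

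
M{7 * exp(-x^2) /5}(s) 7 * gamma(s/2) /10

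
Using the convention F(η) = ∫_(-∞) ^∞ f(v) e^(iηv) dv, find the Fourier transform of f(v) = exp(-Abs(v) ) 2/(η^2+1) 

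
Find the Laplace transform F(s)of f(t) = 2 2/s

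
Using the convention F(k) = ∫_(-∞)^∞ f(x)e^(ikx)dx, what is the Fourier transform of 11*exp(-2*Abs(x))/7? 44/(7*(k^2 + 4))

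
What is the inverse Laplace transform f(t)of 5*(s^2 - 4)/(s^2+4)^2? 5*t*cos(2*t)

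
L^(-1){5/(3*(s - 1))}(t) 5*exp(t)/3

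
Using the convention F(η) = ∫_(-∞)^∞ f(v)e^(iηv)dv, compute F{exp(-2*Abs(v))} 4/(η^2 + 4)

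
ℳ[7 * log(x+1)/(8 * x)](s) -7 * pi * csc(pi * s)/(8 * s - 8)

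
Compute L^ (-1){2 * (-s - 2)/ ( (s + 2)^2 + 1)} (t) -2 * exp (-2 * t) * cos (t)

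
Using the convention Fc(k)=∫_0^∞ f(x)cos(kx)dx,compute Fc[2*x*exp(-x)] 2*(1 - k^2)/(k^2+1)^2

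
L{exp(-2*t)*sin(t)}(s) 1/((s + 2)^2 + 1)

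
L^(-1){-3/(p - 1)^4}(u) -u^3*exp(u)/2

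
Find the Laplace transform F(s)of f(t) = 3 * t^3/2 9/s^4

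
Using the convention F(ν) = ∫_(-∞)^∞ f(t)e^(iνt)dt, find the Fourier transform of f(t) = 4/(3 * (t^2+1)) 4 * pi * exp(-Abs(ν))/3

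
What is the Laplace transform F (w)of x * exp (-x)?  (w + 1)^ (-2)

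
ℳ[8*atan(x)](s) -4*pi*sec(pi*s/2)/s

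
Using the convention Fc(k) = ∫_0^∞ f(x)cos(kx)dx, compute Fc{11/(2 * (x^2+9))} 11 * pi * exp(-3 * k)/12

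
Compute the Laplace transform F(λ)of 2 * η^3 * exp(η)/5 12/(5 * (λ - 1)^4)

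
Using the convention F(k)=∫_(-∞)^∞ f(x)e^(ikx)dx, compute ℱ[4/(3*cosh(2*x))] 2*pi/(3*cosh(pi*k/4))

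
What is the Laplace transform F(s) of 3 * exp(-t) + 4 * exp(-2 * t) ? 4/(s + 2) + 3/(s + 1) 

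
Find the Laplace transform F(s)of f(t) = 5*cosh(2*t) 5*s/(s^2 - 4)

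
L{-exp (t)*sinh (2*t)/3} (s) -2/ (3*(s - 1)^2 - 12)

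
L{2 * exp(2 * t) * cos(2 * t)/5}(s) 2 * (s - 2)/(5 * ((s - 2)^2 + 4))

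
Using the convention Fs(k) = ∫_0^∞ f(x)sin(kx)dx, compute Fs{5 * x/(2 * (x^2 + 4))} 5 * pi * exp(-2 * k)/4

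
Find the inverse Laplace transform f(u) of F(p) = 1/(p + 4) exp(-4 * u) 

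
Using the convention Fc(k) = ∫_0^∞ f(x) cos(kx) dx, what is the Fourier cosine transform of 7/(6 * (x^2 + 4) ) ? 7 * pi * exp(-2 * k) /24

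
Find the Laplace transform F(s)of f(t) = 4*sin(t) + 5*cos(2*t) 4/(s^2 + 1) + 5*s/(s^2 + 4)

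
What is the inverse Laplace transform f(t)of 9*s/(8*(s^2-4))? 9*cosh(2*t)/8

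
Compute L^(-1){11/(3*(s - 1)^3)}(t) 11*t^2*exp(t)/6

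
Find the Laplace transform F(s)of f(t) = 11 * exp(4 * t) 11/(s - 4)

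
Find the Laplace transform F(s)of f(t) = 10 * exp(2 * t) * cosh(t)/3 10 * (s - 2)/(3 * ((s - 2)^2 - 1))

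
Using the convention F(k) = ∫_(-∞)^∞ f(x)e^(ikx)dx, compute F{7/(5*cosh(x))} 7*pi/(5*cosh(pi*k/2))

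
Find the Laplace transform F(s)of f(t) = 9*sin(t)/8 9/(8*(s^2 + 1))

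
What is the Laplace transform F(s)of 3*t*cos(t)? 3*(s^2 - 1)/(s^2 + 1)^2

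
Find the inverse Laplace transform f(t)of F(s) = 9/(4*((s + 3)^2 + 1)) 9*exp(-3*t)*sin(t)/4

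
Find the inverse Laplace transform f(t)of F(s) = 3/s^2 3*t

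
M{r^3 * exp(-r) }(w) gamma(w + 3) 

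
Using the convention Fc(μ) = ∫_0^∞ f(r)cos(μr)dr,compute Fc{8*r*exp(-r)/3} 8*(1 - μ^2)/(3*(μ^2 + 1)^2)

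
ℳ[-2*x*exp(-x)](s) -2*gamma(s + 1)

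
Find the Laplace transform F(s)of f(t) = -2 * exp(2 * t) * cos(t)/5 2 * (2 - s)/(5 * ((s - 2)^2 + 1))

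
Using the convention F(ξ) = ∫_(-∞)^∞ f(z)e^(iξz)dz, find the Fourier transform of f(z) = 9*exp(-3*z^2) 3*sqrt(3)*sqrt(pi)*exp(-ξ^2/12)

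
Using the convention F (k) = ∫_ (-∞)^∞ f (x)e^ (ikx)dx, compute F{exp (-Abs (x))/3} 2/ (3*(k^2 + 1))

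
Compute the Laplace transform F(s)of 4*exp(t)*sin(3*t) 12/((s - 1)^2 + 9)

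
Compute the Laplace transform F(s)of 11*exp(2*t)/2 11/(2*(s - 2))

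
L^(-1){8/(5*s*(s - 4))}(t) 4*exp(2*t)*sinh(2*t)/5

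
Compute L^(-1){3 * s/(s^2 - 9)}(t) 3 * cosh(3 * t)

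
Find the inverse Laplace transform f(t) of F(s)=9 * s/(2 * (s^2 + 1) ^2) 9 * t * sin(t) /4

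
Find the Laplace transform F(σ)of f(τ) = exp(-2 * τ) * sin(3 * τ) 3/((σ+2)^2+9)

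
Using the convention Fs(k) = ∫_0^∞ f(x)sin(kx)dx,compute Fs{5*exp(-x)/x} 5*atan(k)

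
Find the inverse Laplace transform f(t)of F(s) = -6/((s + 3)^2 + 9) -2*exp(-3*t)*sin(3*t)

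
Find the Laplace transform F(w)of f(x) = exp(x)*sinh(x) 1/(w*(w - 2))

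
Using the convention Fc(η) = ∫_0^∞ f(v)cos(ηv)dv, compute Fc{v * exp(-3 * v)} (9 - η^2)/(η^2 + 9)^2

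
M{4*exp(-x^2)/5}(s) 2*gamma(s/2)/5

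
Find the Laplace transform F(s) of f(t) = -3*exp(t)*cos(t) 3*(1 - s) /((s - 1) ^2 + 1) 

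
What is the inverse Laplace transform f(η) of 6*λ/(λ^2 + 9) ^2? η*sin(3*η) 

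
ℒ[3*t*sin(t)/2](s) 3*s/(s^2 + 1)^2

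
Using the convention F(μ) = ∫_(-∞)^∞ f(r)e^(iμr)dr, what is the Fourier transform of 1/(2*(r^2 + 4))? pi*exp(-2*Abs(μ))/4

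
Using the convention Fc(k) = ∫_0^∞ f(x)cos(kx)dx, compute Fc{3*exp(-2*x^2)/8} 3*sqrt(2)*sqrt(pi)*exp(-k^2/8)/32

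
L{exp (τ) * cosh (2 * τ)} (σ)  (σ - 1)/ ( (σ - 1)^2-4)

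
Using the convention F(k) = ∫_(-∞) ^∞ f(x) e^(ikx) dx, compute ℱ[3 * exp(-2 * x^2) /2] 3 * sqrt(2) * sqrt(pi) * exp(-k^2/8) /4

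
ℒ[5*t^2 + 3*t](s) 3/s^2 + 10/s^3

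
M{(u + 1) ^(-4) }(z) gamma(z) * gamma(4 - z) /6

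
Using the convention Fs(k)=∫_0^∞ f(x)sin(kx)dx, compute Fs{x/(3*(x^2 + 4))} pi*exp(-2*k)/6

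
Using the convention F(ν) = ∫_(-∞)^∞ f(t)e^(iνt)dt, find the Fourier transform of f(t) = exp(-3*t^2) sqrt(3)*sqrt(pi)*exp(-ν^2/12)/3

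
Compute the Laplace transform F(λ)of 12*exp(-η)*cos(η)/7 12*(λ + 1)/(7*((λ + 1)^2 + 1))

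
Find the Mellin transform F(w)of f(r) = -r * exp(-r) -gamma(w + 1)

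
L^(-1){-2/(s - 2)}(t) -2*exp(2*t)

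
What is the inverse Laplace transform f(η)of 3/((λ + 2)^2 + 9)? exp(-2 * η) * sin(3 * η)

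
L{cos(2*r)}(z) z/(z^2 + 4)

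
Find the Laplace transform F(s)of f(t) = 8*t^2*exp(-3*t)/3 16/(3*(s+3)^3)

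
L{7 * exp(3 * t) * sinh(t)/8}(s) 7/(8 * ((s - 3)^2 - 1))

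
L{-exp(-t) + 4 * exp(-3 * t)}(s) 4/(s + 3) - 1/(s + 1)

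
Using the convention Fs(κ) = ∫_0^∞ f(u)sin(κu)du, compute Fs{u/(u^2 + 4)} pi*exp(-2*κ)/2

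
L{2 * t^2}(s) 4/s^3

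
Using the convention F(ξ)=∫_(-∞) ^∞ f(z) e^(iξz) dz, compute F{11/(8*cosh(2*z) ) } 11*pi/(16*cosh(pi*ξ/4) ) 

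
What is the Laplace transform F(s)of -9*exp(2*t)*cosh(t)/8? 9*(2 - s)/(8*((s - 2)^2 - 1))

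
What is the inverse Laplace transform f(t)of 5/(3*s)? 5/3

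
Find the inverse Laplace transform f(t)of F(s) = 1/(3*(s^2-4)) sinh(2*t)/6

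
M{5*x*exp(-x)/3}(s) 5*gamma(s + 1)/3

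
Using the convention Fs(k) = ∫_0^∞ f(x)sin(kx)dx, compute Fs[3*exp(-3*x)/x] 3*atan(k/3)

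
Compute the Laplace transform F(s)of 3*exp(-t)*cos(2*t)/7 3*(s+1)/(7*((s+1)^2+4))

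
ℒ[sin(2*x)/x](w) atan(2/w)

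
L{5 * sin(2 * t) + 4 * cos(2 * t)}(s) 4 * s/(s^2 + 4) + 10/(s^2 + 4)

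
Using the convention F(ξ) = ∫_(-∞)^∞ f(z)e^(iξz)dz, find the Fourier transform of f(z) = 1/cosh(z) pi/cosh(pi * ξ/2)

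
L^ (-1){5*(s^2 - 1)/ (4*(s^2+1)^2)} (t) 5*t*cos (t)/4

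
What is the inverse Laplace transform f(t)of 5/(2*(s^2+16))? 5*sin(4*t)/8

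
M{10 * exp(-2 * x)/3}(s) 10 * gamma(s)/(3 * 2^s)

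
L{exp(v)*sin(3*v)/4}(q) 3/(4*((q - 1)^2+9))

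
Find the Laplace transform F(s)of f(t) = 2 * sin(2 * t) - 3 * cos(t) 4/(s^2 + 4) - 3 * s/(s^2 + 1)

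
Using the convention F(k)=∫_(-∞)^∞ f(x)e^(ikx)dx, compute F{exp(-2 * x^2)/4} sqrt(2) * sqrt(pi) * exp(-k^2/8)/8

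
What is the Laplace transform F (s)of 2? 2/s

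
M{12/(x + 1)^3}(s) 6*pi*(s - 2)*(s - 1)/sin(pi*s)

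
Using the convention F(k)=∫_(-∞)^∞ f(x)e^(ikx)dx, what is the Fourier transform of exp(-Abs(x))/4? 1/(2*(k^2 + 1))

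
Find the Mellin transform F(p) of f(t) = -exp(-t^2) -gamma(p/2) /2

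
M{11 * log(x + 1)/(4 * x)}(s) -11 * pi * csc(pi * s)/(4 * s - 4)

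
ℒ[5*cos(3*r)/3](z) 5*z/(3*(z^2 + 9))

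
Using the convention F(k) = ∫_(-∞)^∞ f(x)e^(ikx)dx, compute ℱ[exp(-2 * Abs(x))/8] 1/(2 * (k^2+4))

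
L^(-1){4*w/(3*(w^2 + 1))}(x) 4*cos(x)/3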